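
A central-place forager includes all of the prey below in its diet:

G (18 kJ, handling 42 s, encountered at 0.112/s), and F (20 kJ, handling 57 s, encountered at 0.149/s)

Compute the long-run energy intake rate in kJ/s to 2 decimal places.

0.35 kJ/s

R = Σλ_iE_i / (1 + Σλ_ih_i)
Numerator: 0.112×18 + 0.149×20 = 4.996
Denominator: 1 + 0.112×42 + 0.149×57 = 14.2
R = 4.996/14.2 = 0.3519 kJ/s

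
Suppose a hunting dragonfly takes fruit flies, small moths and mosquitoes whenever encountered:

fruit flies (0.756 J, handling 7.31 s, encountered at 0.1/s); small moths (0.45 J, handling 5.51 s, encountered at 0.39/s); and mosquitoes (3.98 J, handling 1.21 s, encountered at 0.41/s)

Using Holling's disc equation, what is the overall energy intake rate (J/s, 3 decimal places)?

Energy encountered per unit search time: 0.1×0.756 + 0.39×0.45 + 0.41×3.98 = 1.883 J/s.
Handling time per unit search time: 0.1×7.31 + 0.39×5.51 + 0.41×1.21 = 3.376.
Rate = 1.883/(1 + 3.376) = 0.4303 J/s.

0.430 J/s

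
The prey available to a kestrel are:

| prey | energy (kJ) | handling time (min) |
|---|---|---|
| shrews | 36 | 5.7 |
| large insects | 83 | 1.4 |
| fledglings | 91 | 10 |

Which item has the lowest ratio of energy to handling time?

In descending order of E/h:
large insects: 83/1.4 = 59.3 kJ/min
fledglings: 91/10 = 9.1 kJ/min
shrews: 36/5.7 = 6.32 kJ/min

shrews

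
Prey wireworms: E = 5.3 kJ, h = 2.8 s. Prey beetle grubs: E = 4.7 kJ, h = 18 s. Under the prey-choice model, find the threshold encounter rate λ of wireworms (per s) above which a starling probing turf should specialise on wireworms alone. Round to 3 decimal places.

0.057 per s

The zero-one rule: include beetle grubs iff E₂/h₂ > λE₁/(1+λh₁). Equality gives the switch point.
λE₁h₂ = E₂ + λE₂h₁ ⇒ λ = E₂/(E₁h₂ − E₂h₁) = 4.7/(95.4 − 13.16) = 0.05715 per s.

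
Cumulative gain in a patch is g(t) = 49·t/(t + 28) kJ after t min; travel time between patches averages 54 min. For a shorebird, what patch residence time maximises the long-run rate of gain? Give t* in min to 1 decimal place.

38.9 min

Maximise g(t)/(T+t): set derivative to zero → g'(t)(T+t) = g(t).
g'(t) = 49·28/(t + 28)². Setting 49·28/(t+28)² = 49t/[(t+28)(54+t)] gives 28(54+t) = t(t+28), so t² = 28×54 = 1512.
t* = √1512 = 38.88 min.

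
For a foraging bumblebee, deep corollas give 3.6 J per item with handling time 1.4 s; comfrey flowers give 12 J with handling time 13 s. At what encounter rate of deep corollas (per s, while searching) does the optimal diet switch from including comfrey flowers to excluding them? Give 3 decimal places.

Drop comfrey flowers once their profitability E₂/h₂ falls below the rate achievable on deep corollas alone: E₂/h₂ = λE₁/(1 + λh₁).
Solve for λ: λE₁h₂ = E₂(1 + λh₁) → λ(E₁h₂ − E₂h₁) = E₂ → λ = E₂/(E₁h₂ − E₂h₁).
λ = 12/(3.6×13 − 12×1.4) = 12/30 = 0.4 per s.

0.400 per s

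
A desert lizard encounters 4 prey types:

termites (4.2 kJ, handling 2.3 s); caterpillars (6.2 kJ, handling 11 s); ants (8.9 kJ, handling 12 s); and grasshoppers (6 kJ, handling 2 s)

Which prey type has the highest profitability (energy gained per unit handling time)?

In descending order of E/h:
grasshoppers: 6/2 = 3 kJ/s
termites: 4.2/2.3 = 1.83 kJ/s
ants: 8.9/12 = 0.742 kJ/s
caterpillars: 6.2/11 = 0.564 kJ/s

grasshoppers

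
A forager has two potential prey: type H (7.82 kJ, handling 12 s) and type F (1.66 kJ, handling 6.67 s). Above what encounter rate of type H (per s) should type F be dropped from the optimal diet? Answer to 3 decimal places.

The zero-one rule: include type F iff E₂/h₂ > λE₁/(1+λh₁). Equality gives the switch point.
λE₁h₂ = E₂ + λE₂h₁ ⇒ λ = E₂/(E₁h₂ − E₂h₁) = 1.66/(52.16 − 19.92) = 0.05149 per s.

0.051 per s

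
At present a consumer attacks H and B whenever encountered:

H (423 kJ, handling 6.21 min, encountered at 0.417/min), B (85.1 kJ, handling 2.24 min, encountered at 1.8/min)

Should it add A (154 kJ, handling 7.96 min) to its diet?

On H and B alone, R = ΣλE/(1+Σλh) = 329.6/7.622 = 43.24 kJ/min.
A: E/h = 154/7.96 = 19.35 kJ/min.
Since 19.35 < R, time spent handling A is better spent searching.

No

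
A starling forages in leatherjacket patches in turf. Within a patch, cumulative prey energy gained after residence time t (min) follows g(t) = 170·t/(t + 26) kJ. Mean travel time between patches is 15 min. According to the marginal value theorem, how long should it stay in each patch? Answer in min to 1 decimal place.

By the marginal value theorem, leave when the instantaneous gain rate g'(t) equals the habitat-wide average g(t)/(T + t).
g'(t) = 170·26/(t + 26)². Setting 170·26/(t+26)² = 170t/[(t+26)(15+t)] gives 26(15+t) = t(t+26), so t² = 26×15 = 390.
t* = √390 = 19.75 min.

19.7 min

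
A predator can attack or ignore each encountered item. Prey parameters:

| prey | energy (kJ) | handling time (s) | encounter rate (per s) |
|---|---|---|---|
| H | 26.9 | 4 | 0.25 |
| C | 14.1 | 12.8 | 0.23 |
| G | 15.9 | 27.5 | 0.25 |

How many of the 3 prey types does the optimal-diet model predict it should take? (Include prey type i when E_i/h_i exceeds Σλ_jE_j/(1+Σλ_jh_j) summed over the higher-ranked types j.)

1

E/h in descending order: H 6.72, C 1.1, G 0.578 kJ/s. The optimal diet is the largest prefix of this list for which every included type satisfies E_i/h_i > R on the types above it.
Rate on top 1: 3.362. C: 1.1 < 3.362 → exclude; stop.
Optimal diet: H — 1 of 3 types.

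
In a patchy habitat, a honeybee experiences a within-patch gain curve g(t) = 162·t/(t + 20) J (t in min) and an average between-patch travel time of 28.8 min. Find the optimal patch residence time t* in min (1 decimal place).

Optimal t* satisfies g'(t*) = g(t*)/(T + t*).
g'(t) = 162·20/(t + 20)². Setting 162·20/(t+20)² = 162t/[(t+20)(28.8+t)] gives 20(28.8+t) = t(t+20), so t² = 20×28.8 = 576.
t* = √576 = 24 min.

24.0 min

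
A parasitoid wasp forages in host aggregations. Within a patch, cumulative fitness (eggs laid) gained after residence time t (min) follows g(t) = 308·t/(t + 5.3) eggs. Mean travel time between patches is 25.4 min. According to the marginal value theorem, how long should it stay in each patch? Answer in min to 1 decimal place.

Optimal t* satisfies g'(t*) = g(t*)/(T + t*).
g'(t) = 308·5.3/(t + 5.3)². Setting 308·5.3/(t+5.3)² = 308t/[(t+5.3)(25.4+t)] gives 5.3(25.4+t) = t(t+5.3), so t² = 5.3×25.4 = 134.6.
t* = √134.6 = 11.6 min.

11.6 min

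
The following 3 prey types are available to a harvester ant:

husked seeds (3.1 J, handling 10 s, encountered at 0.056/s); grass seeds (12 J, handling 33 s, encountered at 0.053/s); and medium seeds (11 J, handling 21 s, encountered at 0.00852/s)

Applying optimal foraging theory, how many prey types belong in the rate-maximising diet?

3

Rank by E/h (J/s): medium seeds 0.524, grass seeds 0.364, husked seeds 0.31. Include each in turn until the next type's E/h falls below the running intake rate.
Rate on top 1: 0.0795. grass seeds: 0.364 > 0.0795 → include.
Rate on top 2: 0.2492. husked seeds: 0.31 > 0.2492 → include.
Optimal diet: medium seeds, grass seeds, husked seeds — 3 of 3 types.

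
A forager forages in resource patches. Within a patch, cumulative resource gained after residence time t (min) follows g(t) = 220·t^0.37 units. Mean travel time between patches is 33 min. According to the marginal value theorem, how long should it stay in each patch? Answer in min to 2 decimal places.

19.38 min

Maximise g(t)/(T+t): set derivative to zero → g'(t)(T+t) = g(t).
g'(t) = 0.37·220·t^-0.63. Setting 0.37·220·t^-0.63 = 220·t^0.37/(33+t) gives 0.37(33+t) = t, so 0.63·t = 0.37×33.
t* = 0.37×33/0.63 = 19.38 min.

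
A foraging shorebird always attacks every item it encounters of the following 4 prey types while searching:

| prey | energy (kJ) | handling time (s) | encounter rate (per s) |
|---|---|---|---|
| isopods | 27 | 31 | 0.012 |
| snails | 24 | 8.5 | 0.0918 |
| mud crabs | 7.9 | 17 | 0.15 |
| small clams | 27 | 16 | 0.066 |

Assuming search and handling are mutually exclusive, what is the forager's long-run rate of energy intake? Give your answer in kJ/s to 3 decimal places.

0.954 kJ/s

R = Σλ_iE_i / (1 + Σλ_ih_i)
Numerator: 0.012×27 + 0.0918×24 + 0.15×7.9 + 0.066×27 = 5.494
Denominator: 1 + 0.012×31 + 0.0918×8.5 + 0.15×17 + 0.066×16 = 5.758
R = 5.494/5.758 = 0.9541 kJ/s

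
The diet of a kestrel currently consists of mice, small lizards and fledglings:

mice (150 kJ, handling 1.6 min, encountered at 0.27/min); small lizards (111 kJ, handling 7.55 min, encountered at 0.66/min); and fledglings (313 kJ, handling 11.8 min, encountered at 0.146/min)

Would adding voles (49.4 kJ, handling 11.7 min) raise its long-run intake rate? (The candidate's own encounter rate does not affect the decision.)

No

On mice, small lizards and fledglings alone, R = ΣλE/(1+Σλh) = 159.5/8.138 = 19.59 kJ/min.
voles: E/h = 49.4/11.7 = 4.222 kJ/min.
4.222 < 19.59, so adding voles would lower the average — exclude it.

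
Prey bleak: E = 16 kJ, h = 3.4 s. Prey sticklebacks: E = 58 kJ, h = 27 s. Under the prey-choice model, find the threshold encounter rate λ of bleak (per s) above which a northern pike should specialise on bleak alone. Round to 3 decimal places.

0.247 per s

At the threshold, the rate on bleak alone equals the profitability of sticklebacks: λ·16/(1 + λ·3.4) = 58/27 = 2.148.
Rearranging, λ(16 − 2.148×3.4) = 2.148, so λ = 2.148/8.696 = 0.247 per s.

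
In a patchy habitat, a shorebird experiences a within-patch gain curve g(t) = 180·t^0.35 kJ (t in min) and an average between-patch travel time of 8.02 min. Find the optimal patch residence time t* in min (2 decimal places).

4.32 min

Maximise g(t)/(T+t): set derivative to zero → g'(t)(T+t) = g(t).
g'(t) = 0.35·180·t^-0.65. Setting 0.35·180·t^-0.65 = 180·t^0.35/(8.02+t) gives 0.35(8.02+t) = t, so 0.65·t = 0.35×8.02.
t* = 0.35×8.02/0.65 = 4.318 min.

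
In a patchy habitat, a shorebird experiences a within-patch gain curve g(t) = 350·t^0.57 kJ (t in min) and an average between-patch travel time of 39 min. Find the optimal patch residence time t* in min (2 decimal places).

By the marginal value theorem, leave when the instantaneous gain rate g'(t) equals the habitat-wide average g(t)/(T + t).
g'(t) = 0.57·350·t^-0.43. Setting 0.57·350·t^-0.43 = 350·t^0.57/(39+t) gives 0.57(39+t) = t, so 0.43·t = 0.57×39.
t* = 0.57×39/0.43 = 51.7 min.

51.70 min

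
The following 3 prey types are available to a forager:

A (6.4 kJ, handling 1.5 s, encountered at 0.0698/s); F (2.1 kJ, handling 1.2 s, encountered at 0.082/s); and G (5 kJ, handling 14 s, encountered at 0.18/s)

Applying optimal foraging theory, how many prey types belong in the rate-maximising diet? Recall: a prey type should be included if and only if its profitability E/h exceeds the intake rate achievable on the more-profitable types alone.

E/h in descending order: A 4.27, F 1.75, G 0.357 kJ/s. The optimal diet is the largest prefix of this list for which every included type satisfies E_i/h_i > R on the types above it.
Rate on top 1: 0.4044. F: 1.75 > 0.4044 → include.
Rate on top 2: 0.5144. G: 0.357 < 0.5144 → exclude; stop.
Optimal diet: A, F — 2 of 3 types.

2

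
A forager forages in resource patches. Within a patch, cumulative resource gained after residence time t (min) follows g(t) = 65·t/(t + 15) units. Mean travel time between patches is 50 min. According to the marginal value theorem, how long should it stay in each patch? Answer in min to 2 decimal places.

Maximise g(t)/(T+t): set derivative to zero → g'(t)(T+t) = g(t).
g'(t) = 65·15/(t + 15)². Setting 65·15/(t+15)² = 65t/[(t+15)(50+t)] gives 15(50+t) = t(t+15), so t² = 15×50 = 750.
t* = √750 = 27.39 min.

27.39 min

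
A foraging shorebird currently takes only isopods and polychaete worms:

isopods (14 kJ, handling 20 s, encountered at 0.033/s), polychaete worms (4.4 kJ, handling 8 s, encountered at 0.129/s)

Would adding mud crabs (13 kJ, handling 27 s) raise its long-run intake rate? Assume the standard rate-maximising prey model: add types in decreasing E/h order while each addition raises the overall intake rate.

Yes

Current rate: (0.033×14 + 0.129×4.4)/(1 + 0.033×20 + 0.129×8) = 0.3825 kJ/s.
mud crabs: E/h = 13/27 = 0.4815 kJ/s.
0.4815 > 0.3825, so adding mud crabs raises the average — include it.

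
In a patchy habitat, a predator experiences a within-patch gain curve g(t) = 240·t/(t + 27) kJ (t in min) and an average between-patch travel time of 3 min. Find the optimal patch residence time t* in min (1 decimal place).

By the marginal value theorem, leave when the instantaneous gain rate g'(t) equals the habitat-wide average g(t)/(T + t).
g'(t) = 240·27/(t + 27)². Setting 240·27/(t+27)² = 240t/[(t+27)(3+t)] gives 27(3+t) = t(t+27), so t² = 27×3 = 81.
t* = √81 = 9 min.

9.0 min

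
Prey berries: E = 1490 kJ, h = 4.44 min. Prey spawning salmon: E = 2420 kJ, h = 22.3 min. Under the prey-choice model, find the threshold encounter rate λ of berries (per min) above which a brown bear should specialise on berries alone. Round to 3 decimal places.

0.108 per min

The zero-one rule: include spawning salmon iff E₂/h₂ > λE₁/(1+λh₁). Equality gives the switch point.
λE₁h₂ = E₂ + λE₂h₁ ⇒ λ = E₂/(E₁h₂ − E₂h₁) = 2420/(3.323e+04 − 1.074e+04) = 0.1076 per min.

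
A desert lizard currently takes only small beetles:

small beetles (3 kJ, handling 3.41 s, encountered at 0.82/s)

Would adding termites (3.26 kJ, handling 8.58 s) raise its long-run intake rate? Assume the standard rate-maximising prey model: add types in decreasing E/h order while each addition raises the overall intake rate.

Intake rate on the current diet: R = (0.82×3) / (1 + 0.82×3.41) = 2.46/3.796 = 0.648 kJ/s.
termites: E/h = 3.26/8.58 = 0.38 kJ/s.
Since 0.38 < R, time spent handling termites is better spent searching.

No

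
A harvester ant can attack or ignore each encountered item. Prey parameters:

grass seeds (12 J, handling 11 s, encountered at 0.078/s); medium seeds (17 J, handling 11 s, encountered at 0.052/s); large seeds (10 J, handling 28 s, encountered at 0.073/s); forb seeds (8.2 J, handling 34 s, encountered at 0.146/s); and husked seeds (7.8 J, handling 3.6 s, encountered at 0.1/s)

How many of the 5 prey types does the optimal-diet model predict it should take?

3

E/h in descending order: husked seeds 2.17, medium seeds 1.55, grass seeds 1.09, large seeds 0.357, forb seeds 0.241 J/s. The optimal diet is the largest prefix of this list for which every included type satisfies E_i/h_i > R on the types above it.
Rate on top 1: 0.5735. medium seeds: 1.55 > 0.5735 → include.
Rate on top 2: 0.8613. grass seeds: 1.09 > 0.8613 → include.
Rate on top 3: 0.9319. large seeds: 0.357 < 0.9319 → exclude; stop.
Optimal diet: husked seeds, medium seeds, grass seeds — 3 of 5 types.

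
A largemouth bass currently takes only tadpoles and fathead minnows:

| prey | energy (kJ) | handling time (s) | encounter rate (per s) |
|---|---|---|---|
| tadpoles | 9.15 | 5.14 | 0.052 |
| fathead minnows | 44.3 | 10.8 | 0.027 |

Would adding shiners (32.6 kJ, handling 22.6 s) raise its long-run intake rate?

On tadpoles and fathead minnows alone, R = ΣλE/(1+Σλh) = 1.672/1.559 = 1.073 kJ/s.
shiners: E/h = 32.6/22.6 = 1.442 kJ/s.
Since 1.442 > R, including shiners increases the long-run rate.

Yes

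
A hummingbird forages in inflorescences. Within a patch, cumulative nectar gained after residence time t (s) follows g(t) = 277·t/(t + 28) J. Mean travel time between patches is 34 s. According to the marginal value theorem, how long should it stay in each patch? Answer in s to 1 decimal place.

30.9 s

Maximise g(t)/(T+t): set derivative to zero → g'(t)(T+t) = g(t).
g'(t) = 277·28/(t + 28)². Setting 277·28/(t+28)² = 277t/[(t+28)(34+t)] gives 28(34+t) = t(t+28), so t² = 28×34 = 952.
t* = √952 = 30.85 s.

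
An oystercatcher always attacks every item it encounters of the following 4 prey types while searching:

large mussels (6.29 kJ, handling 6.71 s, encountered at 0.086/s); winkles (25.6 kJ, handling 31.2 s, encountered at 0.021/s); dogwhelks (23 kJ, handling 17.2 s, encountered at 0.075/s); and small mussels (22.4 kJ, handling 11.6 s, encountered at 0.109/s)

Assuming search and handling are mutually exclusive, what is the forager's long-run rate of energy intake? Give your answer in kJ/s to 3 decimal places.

R = (0.086×6.29 + 0.021×25.6 + 0.075×23 + 0.109×22.4) / (1 + 0.086×6.71 + 0.021×31.2 + 0.075×17.2 + 0.109×11.6) = 5.245/4.787 = 1.096 kJ/s.

1.096 kJ/s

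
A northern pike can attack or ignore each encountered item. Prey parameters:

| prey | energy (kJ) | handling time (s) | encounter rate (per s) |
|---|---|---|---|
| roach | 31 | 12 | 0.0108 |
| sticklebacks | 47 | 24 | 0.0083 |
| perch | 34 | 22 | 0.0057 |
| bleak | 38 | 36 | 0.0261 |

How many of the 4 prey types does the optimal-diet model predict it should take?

4

Profitabilities (E/h, kJ/s): roach 2.58, sticklebacks 1.96, perch 1.55, bleak 1.06. Add prey in this order while the next type's profitability exceeds the intake rate on those already taken.
Rate on top 1: 0.2964. sticklebacks: 1.96 > 0.2964 → include.
Rate on top 2: 0.5455. perch: 1.55 > 0.5455 → include.
Rate on top 3: 0.6318. bleak: 1.06 > 0.6318 → include.
Optimal diet: roach, sticklebacks, perch, bleak — 4 of 4 types.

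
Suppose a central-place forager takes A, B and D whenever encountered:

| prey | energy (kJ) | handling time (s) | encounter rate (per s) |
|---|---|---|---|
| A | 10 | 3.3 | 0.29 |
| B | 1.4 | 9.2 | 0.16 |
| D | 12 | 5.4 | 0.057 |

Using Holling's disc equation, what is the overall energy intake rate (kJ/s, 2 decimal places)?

Energy encountered per unit search time: 0.29×10 + 0.16×1.4 + 0.057×12 = 3.808 kJ/s.
Handling time per unit search time: 0.29×3.3 + 0.16×9.2 + 0.057×5.4 = 2.737.
Rate = 3.808/(1 + 2.737) = 1.019 kJ/s.

1.02 kJ/s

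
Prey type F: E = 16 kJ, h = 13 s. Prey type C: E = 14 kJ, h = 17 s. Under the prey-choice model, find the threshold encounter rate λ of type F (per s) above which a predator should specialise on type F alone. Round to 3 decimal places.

0.156 per s

The zero-one rule: include type C iff E₂/h₂ > λE₁/(1+λh₁). Equality gives the switch point.
λE₁h₂ = E₂ + λE₂h₁ ⇒ λ = E₂/(E₁h₂ − E₂h₁) = 14/(272 − 182) = 0.1556 per s.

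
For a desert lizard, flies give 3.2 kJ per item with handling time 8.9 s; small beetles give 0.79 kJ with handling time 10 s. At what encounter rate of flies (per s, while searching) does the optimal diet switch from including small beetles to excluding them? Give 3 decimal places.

Drop small beetles once their profitability E₂/h₂ falls below the rate achievable on flies alone: E₂/h₂ = λE₁/(1 + λh₁).
Solve for λ: λE₁h₂ = E₂(1 + λh₁) → λ(E₁h₂ − E₂h₁) = E₂ → λ = E₂/(E₁h₂ − E₂h₁).
λ = 0.79/(3.2×10 − 0.79×8.9) = 0.79/24.97 = 0.03164 per s.

0.032 per s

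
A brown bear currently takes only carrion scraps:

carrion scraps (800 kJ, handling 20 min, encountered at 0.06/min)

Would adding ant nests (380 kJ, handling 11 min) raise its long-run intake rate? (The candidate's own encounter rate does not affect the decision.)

Current rate: (0.06×800)/(1 + 0.06×20) = 21.82 kJ/min.
ant nests: E/h = 380/11 = 34.55 kJ/min.
Since 34.55 > R, including ant nests increases the long-run rate.

Yes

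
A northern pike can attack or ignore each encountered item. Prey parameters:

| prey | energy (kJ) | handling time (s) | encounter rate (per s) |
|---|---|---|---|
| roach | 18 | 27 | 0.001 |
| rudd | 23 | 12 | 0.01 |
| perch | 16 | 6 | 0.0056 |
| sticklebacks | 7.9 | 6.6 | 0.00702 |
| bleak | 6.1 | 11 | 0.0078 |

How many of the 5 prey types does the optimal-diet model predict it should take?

Profitabilities (E/h, kJ/s): perch 2.67, rudd 1.92, sticklebacks 1.2, roach 0.667, bleak 0.555. Add prey in this order while the next type's profitability exceeds the intake rate on those already taken.
Rate on top 1: 0.08669. rudd: 1.92 > 0.08669 → include.
Rate on top 2: 0.277. sticklebacks: 1.2 > 0.277 → include.
Rate on top 3: 0.3126. roach: 0.667 > 0.3126 → include.
Rate on top 4: 0.3204. bleak: 0.555 > 0.3204 → include.
Optimal diet: perch, rudd, sticklebacks, roach, bleak — 5 of 5 types.

5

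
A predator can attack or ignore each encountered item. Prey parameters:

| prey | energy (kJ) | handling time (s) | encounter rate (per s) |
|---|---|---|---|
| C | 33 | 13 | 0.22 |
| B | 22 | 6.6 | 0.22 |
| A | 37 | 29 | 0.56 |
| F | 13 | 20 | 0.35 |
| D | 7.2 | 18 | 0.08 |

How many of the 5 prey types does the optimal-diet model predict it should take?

2

E/h in descending order: B 3.33, C 2.54, A 1.28, F 0.65, D 0.4 kJ/s. The optimal diet is the largest prefix of this list for which every included type satisfies E_i/h_i > R on the types above it.
Rate on top 1: 1.974. C: 2.54 > 1.974 → include.
Rate on top 2: 2.278. A: 1.28 < 2.278 → exclude; stop.
Optimal diet: B, C — 2 of 5 types.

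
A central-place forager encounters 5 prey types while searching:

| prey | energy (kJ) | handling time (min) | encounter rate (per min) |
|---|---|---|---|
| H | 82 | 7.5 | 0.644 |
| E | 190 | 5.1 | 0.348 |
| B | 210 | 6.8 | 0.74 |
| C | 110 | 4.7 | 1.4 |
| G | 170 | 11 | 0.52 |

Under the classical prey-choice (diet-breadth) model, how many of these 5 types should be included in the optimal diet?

2

Profitabilities (E/h, kJ/min): E 37.3, B 30.9, C 23.4, G 15.5, H 10.9. Add prey in this order while the next type's profitability exceeds the intake rate on those already taken.
Rate on top 1: 23.83. B: 30.9 > 23.83 → include.
Rate on top 2: 28.38. C: 23.4 < 28.38 → exclude; stop.
Optimal diet: E, B — 2 of 5 types.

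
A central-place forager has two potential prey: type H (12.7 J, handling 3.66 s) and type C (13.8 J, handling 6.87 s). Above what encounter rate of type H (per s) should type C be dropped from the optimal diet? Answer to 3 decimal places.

At the threshold, the rate on type H alone equals the profitability of type C: λ·12.7/(1 + λ·3.66) = 13.8/6.87 = 2.009.
Rearranging, λ(12.7 − 2.009×3.66) = 2.009, so λ = 2.009/5.348 = 0.3756 per s.

0.376 per s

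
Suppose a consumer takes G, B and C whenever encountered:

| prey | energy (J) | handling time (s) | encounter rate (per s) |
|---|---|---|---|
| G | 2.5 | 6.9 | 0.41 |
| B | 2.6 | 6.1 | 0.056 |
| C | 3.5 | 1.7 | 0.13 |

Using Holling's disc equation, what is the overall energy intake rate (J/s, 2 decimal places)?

0.37 J/s

R = Σλ_iE_i / (1 + Σλ_ih_i)
Numerator: 0.41×2.5 + 0.056×2.6 + 0.13×3.5 = 1.626
Denominator: 1 + 0.41×6.9 + 0.056×6.1 + 0.13×1.7 = 4.392
R = 1.626/4.392 = 0.3702 J/s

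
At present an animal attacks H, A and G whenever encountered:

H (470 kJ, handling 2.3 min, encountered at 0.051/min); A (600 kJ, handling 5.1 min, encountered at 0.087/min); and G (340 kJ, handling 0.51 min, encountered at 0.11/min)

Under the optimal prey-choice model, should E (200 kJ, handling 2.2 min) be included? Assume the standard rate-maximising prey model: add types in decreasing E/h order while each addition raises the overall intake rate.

On H, A and G alone, R = ΣλE/(1+Σλh) = 113.6/1.617 = 70.23 kJ/min.
Profitability of E: 200/2.2 = 90.91 kJ/min.
90.91 > 70.23, so adding E raises the average — include it.

Yes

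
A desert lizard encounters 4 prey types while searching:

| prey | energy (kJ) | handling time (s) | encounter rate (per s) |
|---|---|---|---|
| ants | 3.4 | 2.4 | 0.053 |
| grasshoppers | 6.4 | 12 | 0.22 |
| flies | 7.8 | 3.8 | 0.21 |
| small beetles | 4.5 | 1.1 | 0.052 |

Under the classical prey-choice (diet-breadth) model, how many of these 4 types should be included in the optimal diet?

3

Rank by E/h (kJ/s): small beetles 4.09, flies 2.05, ants 1.42, grasshoppers 0.533. Include each in turn until the next type's E/h falls below the running intake rate.
Rate on top 1: 0.2213. flies: 2.05 > 0.2213 → include.
Rate on top 2: 1.009. ants: 1.42 > 1.009 → include.
Rate on top 3: 1.035. grasshoppers: 0.533 < 1.035 → exclude; stop.
Optimal diet: small beetles, flies, ants — 3 of 4 types.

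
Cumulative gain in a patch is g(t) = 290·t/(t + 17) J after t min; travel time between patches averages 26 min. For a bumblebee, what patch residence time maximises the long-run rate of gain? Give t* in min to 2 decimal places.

21.02 min

Maximise g(t)/(T+t): set derivative to zero → g'(t)(T+t) = g(t).
g'(t) = 290·17/(t + 17)². Setting 290·17/(t+17)² = 290t/[(t+17)(26+t)] gives 17(26+t) = t(t+17), so t² = 17×26 = 442.
t* = √442 = 21.02 min.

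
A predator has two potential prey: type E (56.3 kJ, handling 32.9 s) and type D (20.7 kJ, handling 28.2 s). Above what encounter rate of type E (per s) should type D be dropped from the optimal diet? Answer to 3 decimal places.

The zero-one rule: include type D iff E₂/h₂ > λE₁/(1+λh₁). Equality gives the switch point.
λE₁h₂ = E₂ + λE₂h₁ ⇒ λ = E₂/(E₁h₂ − E₂h₁) = 20.7/(1588 − 681) = 0.02283 per s.

0.023 per s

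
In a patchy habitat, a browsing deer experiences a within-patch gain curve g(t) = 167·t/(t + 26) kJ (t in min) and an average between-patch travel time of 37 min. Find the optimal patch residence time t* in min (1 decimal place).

Maximise g(t)/(T+t): set derivative to zero → g'(t)(T+t) = g(t).
g'(t) = 167·26/(t + 26)². Setting 167·26/(t+26)² = 167t/[(t+26)(37+t)] gives 26(37+t) = t(t+26), so t² = 26×37 = 962.
t* = √962 = 31.02 min.

31.0 min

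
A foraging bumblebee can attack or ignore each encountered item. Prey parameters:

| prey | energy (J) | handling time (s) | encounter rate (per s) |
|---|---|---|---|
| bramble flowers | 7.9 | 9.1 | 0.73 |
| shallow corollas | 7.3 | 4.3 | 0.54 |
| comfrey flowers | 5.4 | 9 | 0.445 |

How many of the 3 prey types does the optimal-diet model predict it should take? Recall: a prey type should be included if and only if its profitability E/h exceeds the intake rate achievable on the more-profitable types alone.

Profitabilities (E/h, J/s): shallow corollas 1.7, bramble flowers 0.868, comfrey flowers 0.6. Add prey in this order while the next type's profitability exceeds the intake rate on those already taken.
Rate on top 1: 1.187. bramble flowers: 0.868 < 1.187 → exclude; stop.
Optimal diet: shallow corollas — 1 of 3 types.

1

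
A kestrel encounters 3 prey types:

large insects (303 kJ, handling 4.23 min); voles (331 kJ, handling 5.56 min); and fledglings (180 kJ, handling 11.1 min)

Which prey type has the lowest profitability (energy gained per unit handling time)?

fledglings

Profitability E/h (kJ/min): large insects = 303/4.23 = 71.6, voles = 331/5.56 = 59.5, fledglings = 180/11.1 = 16.2.
Ranked: large insects > voles > fledglings.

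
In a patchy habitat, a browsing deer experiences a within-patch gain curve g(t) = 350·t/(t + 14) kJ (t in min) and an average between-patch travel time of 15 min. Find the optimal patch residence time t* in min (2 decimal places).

By the marginal value theorem, leave when the instantaneous gain rate g'(t) equals the habitat-wide average g(t)/(T + t).
g'(t) = 350·14/(t + 14)². Setting 350·14/(t+14)² = 350t/[(t+14)(15+t)] gives 14(15+t) = t(t+14), so t² = 14×15 = 210.
t* = √210 = 14.49 min.

14.49 min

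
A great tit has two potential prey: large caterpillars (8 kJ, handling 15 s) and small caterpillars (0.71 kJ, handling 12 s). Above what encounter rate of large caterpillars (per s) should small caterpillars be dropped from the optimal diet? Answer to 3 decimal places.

The zero-one rule: include small caterpillars iff E₂/h₂ > λE₁/(1+λh₁). Equality gives the switch point.
λE₁h₂ = E₂ + λE₂h₁ ⇒ λ = E₂/(E₁h₂ − E₂h₁) = 0.71/(96 − 10.65) = 0.008319 per s.

0.008 per s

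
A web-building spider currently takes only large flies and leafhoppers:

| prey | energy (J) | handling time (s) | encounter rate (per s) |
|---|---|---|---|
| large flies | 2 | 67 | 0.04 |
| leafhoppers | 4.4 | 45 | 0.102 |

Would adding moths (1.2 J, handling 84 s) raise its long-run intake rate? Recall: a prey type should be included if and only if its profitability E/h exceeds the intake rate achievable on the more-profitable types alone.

No

On large flies and leafhoppers alone, R = ΣλE/(1+Σλh) = 0.5288/8.27 = 0.06394 J/s.
moths: E/h = 1.2/84 = 0.01429 J/s.
0.01429 < 0.06394, so adding moths would lower the average — exclude it.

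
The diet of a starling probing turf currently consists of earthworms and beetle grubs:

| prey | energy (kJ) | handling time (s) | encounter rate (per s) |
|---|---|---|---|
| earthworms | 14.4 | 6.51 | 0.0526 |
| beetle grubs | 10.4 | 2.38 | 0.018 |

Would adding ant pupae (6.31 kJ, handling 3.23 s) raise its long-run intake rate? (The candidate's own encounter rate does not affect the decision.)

Yes

Current rate: (0.0526×14.4 + 0.018×10.4)/(1 + 0.0526×6.51 + 0.018×2.38) = 0.6819 kJ/s.
Profitability of ant pupae: 6.31/3.23 = 1.954 kJ/s.
Since 1.954 > R, including ant pupae increases the long-run rate.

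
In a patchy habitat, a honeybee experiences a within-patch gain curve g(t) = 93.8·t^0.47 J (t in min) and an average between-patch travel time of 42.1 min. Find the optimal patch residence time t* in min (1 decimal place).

37.3 min

Optimal t* satisfies g'(t*) = g(t*)/(T + t*).
g'(t) = 0.47·93.8·t^-0.53. Setting 0.47·93.8·t^-0.53 = 93.8·t^0.47/(42.1+t) gives 0.47(42.1+t) = t, so 0.53·t = 0.47×42.1.
t* = 0.47×42.1/0.53 = 37.33 min.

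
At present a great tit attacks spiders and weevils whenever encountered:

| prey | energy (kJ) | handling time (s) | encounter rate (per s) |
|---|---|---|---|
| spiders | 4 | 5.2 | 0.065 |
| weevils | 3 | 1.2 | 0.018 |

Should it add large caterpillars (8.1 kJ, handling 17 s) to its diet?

Current rate: (0.065×4 + 0.018×3)/(1 + 0.065×5.2 + 0.018×1.2) = 0.231 kJ/s.
Profitability of large caterpillars: 8.1/17 = 0.4765 kJ/s.
0.4765 > 0.231, so adding large caterpillars raises the average — include it.

Yes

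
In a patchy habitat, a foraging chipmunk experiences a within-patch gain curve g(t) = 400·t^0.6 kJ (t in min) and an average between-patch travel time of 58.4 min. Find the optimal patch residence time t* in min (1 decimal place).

87.6 min

By the marginal value theorem, leave when the instantaneous gain rate g'(t) equals the habitat-wide average g(t)/(T + t).
g'(t) = 0.6·400·t^-0.4. Setting 0.6·400·t^-0.4 = 400·t^0.6/(58.4+t) gives 0.6(58.4+t) = t, so 0.40·t = 0.6×58.4.
t* = 0.6×58.4/0.40 = 87.6 min.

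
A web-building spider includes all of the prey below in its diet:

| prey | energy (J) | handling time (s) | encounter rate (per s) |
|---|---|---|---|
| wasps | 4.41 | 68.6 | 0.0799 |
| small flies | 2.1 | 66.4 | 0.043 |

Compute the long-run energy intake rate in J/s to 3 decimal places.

0.047 J/s

R = (0.0799×4.41 + 0.043×2.1) / (1 + 0.0799×68.6 + 0.043×66.4) = 0.4427/9.336 = 0.04741 J/s.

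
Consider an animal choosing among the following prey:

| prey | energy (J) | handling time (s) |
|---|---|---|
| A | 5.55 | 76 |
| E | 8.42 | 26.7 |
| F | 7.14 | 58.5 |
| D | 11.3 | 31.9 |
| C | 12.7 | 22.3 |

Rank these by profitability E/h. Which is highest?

C

Profitability E/h (J/s): A = 5.55/76 = 0.073, E = 8.42/26.7 = 0.315, F = 7.14/58.5 = 0.122, D = 11.3/31.9 = 0.354, C = 12.7/22.3 = 0.57.
Ranked: C > D > E > F > A.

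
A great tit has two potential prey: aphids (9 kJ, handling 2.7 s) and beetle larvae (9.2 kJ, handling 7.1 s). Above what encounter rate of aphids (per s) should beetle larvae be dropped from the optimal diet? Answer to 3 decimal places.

0.236 per s

The zero-one rule: include beetle larvae iff E₂/h₂ > λE₁/(1+λh₁). Equality gives the switch point.
λE₁h₂ = E₂ + λE₂h₁ ⇒ λ = E₂/(E₁h₂ − E₂h₁) = 9.2/(63.9 − 24.84) = 0.2355 per s.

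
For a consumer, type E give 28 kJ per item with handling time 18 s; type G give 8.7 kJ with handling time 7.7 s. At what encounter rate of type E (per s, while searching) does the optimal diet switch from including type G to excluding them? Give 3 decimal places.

0.147 per s

The zero-one rule: include type G iff E₂/h₂ > λE₁/(1+λh₁). Equality gives the switch point.
λE₁h₂ = E₂ + λE₂h₁ ⇒ λ = E₂/(E₁h₂ − E₂h₁) = 8.7/(215.6 − 156.6) = 0.1475 per s.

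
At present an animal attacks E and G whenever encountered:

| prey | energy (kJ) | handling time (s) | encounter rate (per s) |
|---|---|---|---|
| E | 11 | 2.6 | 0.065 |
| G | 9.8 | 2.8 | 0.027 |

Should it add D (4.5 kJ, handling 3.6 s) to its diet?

Yes

Intake rate on the current diet: R = (0.065×11 + 0.027×9.8) / (1 + 0.065×2.6 + 0.027×2.8) = 0.9796/1.245 = 0.7871 kJ/s.
Profitability of D: 4.5/3.6 = 1.25 kJ/s.
Since 1.25 > R, including D increases the long-run rate.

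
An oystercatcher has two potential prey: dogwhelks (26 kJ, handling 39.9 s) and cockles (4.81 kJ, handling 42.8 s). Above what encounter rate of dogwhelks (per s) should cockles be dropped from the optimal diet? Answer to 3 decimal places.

Drop cockles once their profitability E₂/h₂ falls below the rate achievable on dogwhelks alone: E₂/h₂ = λE₁/(1 + λh₁).
Solve for λ: λE₁h₂ = E₂(1 + λh₁) → λ(E₁h₂ − E₂h₁) = E₂ → λ = E₂/(E₁h₂ − E₂h₁).
λ = 4.81/(26×42.8 − 4.81×39.9) = 4.81/920.9 = 0.005223 per s.

0.005 per s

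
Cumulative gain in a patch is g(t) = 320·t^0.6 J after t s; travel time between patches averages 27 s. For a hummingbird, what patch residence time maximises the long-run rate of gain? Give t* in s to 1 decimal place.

40.5 s

Maximise g(t)/(T+t): set derivative to zero → g'(t)(T+t) = g(t).
g'(t) = 0.6·320·t^-0.4. Setting 0.6·320·t^-0.4 = 320·t^0.6/(27+t) gives 0.6(27+t) = t, so 0.40·t = 0.6×27.
t* = 0.6×27/0.40 = 40.5 s.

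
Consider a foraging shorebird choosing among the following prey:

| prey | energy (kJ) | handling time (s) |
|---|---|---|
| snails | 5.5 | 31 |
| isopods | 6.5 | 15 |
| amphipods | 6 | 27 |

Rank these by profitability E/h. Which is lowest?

In descending order of E/h:
isopods: 6.5/15 = 0.433 kJ/s
amphipods: 6/27 = 0.222 kJ/s
snails: 5.5/31 = 0.177 kJ/s

snails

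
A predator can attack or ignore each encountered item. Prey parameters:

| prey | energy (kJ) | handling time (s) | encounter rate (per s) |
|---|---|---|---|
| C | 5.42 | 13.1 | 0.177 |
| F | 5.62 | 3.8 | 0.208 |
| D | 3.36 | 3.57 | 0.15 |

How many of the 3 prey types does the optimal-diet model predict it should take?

2

E/h in descending order: F 1.48, D 0.941, C 0.414 kJ/s. The optimal diet is the largest prefix of this list for which every included type satisfies E_i/h_i > R on the types above it.
Rate on top 1: 0.6529. D: 0.941 > 0.6529 → include.
Rate on top 2: 0.7193. C: 0.414 < 0.7193 → exclude; stop.
Optimal diet: F, D — 2 of 3 types.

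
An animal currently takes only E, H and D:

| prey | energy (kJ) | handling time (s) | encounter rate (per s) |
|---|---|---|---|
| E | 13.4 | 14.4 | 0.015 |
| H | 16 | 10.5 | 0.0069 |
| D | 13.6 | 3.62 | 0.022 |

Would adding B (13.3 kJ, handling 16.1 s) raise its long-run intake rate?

Yes

On E, H and D alone, R = ΣλE/(1+Σλh) = 0.6106/1.368 = 0.4463 kJ/s.
B: E/h = 13.3/16.1 = 0.8261 kJ/s.
Since 0.8261 > R, including B increases the long-run rate.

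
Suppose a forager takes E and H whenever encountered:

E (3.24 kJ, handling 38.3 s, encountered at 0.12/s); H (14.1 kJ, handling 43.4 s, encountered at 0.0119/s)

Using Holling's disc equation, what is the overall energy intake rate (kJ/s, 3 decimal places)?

R = Σλ_iE_i / (1 + Σλ_ih_i)
Numerator: 0.12×3.24 + 0.0119×14.1 = 0.5566
Denominator: 1 + 0.12×38.3 + 0.0119×43.4 = 6.112
R = 0.5566/6.112 = 0.09106 kJ/s

0.091 kJ/s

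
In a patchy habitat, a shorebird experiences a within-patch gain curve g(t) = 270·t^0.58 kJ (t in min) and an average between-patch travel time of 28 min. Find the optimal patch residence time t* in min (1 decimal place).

Optimal t* satisfies g'(t*) = g(t*)/(T + t*).
g'(t) = 0.58·270·t^-0.42. Setting 0.58·270·t^-0.42 = 270·t^0.58/(28+t) gives 0.58(28+t) = t, so 0.42·t = 0.58×28.
t* = 0.58×28/0.42 = 38.67 min.

38.7 min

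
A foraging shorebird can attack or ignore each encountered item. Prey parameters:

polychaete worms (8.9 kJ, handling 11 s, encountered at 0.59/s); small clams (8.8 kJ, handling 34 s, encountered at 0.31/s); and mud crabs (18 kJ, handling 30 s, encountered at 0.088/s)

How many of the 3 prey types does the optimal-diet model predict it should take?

E/h in descending order: polychaete worms 0.809, mud crabs 0.6, small clams 0.259 kJ/s. The optimal diet is the largest prefix of this list for which every included type satisfies E_i/h_i > R on the types above it.
Rate on top 1: 0.7011. mud crabs: 0.6 < 0.7011 → exclude; stop.
Optimal diet: polychaete worms — 1 of 3 types.

1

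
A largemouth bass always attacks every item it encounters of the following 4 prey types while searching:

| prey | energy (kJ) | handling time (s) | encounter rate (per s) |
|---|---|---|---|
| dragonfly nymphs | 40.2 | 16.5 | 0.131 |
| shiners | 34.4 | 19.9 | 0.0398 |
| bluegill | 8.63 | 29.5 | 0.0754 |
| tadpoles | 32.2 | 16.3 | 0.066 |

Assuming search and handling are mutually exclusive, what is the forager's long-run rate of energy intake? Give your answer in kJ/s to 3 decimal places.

1.297 kJ/s

R = Σλ_iE_i / (1 + Σλ_ih_i)
Numerator: 0.131×40.2 + 0.0398×34.4 + 0.0754×8.63 + 0.066×32.2 = 9.411
Denominator: 1 + 0.131×16.5 + 0.0398×19.9 + 0.0754×29.5 + 0.066×16.3 = 7.254
R = 9.411/7.254 = 1.297 kJ/s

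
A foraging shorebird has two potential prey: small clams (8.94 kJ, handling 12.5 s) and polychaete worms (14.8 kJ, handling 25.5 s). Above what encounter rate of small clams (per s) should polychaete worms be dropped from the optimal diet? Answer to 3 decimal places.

Drop polychaete worms once their profitability E₂/h₂ falls below the rate achievable on small clams alone: E₂/h₂ = λE₁/(1 + λh₁).
Solve for λ: λE₁h₂ = E₂(1 + λh₁) → λ(E₁h₂ − E₂h₁) = E₂ → λ = E₂/(E₁h₂ − E₂h₁).
λ = 14.8/(8.94×25.5 − 14.8×12.5) = 14.8/42.97 = 0.3444 per s.

0.344 per s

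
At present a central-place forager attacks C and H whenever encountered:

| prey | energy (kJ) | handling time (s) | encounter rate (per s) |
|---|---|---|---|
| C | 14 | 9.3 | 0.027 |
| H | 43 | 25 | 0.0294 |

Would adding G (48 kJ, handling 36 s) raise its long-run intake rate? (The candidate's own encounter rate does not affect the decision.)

Current rate: (0.027×14 + 0.0294×43)/(1 + 0.027×9.3 + 0.0294×25) = 0.8268 kJ/s.
G: E/h = 48/36 = 1.333 kJ/s.
1.333 > 0.8268, so adding G raises the average — include it.

Yes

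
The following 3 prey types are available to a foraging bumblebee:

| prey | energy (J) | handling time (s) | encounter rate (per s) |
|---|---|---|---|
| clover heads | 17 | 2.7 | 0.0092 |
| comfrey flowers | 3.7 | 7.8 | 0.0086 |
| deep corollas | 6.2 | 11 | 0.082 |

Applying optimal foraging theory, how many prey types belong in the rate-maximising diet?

Rank by E/h (J/s): clover heads 6.3, deep corollas 0.564, comfrey flowers 0.474. Include each in turn until the next type's E/h falls below the running intake rate.
Rate on top 1: 0.1526. deep corollas: 0.564 > 0.1526 → include.
Rate on top 2: 0.345. comfrey flowers: 0.474 > 0.345 → include.
Optimal diet: clover heads, deep corollas, comfrey flowers — 3 of 3 types.

3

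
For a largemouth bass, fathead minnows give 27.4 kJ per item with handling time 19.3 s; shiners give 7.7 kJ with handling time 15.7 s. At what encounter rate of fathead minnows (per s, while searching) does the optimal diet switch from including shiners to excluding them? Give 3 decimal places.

0.027 per s

At the threshold, the rate on fathead minnows alone equals the profitability of shiners: λ·27.4/(1 + λ·19.3) = 7.7/15.7 = 0.4904.
Rearranging, λ(27.4 − 0.4904×19.3) = 0.4904, so λ = 0.4904/17.93 = 0.02735 per s.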